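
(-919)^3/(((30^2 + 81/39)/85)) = -857647472695/11727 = -73134431.03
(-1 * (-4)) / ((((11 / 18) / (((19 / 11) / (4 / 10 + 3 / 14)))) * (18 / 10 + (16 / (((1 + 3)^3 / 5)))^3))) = 4.90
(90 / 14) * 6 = 270 / 7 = 38.57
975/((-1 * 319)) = -975/319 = -3.06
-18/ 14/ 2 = -9/ 14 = -0.64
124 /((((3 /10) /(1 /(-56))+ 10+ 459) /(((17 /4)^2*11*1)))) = 28985 /532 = 54.48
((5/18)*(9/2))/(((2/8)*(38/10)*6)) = 25/114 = 0.22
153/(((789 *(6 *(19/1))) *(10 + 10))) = 17/199880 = 0.00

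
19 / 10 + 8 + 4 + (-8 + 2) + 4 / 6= 257 / 30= 8.57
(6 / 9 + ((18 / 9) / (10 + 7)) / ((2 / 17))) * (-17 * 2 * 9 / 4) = -255 / 2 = -127.50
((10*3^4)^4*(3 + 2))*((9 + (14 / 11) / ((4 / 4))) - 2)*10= 1958625805500000 / 11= 178056891409090.91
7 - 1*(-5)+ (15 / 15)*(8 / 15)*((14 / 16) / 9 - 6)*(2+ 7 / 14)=223 / 54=4.13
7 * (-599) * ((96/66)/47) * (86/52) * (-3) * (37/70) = 11436108/33605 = 340.31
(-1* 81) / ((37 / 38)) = -3078 / 37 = -83.19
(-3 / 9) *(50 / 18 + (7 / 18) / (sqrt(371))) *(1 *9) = -25 / 3-sqrt(371) / 318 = -8.39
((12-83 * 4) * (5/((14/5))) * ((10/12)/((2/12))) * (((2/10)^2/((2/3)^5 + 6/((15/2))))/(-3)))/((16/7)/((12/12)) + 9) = 81000/22357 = 3.62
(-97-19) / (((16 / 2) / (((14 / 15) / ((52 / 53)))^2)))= -3991589 / 304200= -13.12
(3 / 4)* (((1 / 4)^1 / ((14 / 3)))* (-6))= -27 / 112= -0.24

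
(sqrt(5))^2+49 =54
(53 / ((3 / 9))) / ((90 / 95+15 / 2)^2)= 76532 / 34347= 2.23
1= 1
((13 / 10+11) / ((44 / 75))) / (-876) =-615 / 25696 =-0.02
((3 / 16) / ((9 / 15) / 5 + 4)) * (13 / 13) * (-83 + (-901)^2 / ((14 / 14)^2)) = 30439425 / 824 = 36941.05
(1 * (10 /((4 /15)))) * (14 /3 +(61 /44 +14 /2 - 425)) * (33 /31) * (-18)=36704475 /124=296003.83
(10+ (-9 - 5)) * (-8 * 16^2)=8192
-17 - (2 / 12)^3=-3673 / 216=-17.00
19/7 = 2.71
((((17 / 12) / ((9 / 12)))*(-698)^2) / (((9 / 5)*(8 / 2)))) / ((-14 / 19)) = -196708615 / 1134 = -173464.39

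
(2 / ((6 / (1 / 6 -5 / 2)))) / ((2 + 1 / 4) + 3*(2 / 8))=-7 / 27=-0.26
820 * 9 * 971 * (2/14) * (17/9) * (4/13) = 594977.58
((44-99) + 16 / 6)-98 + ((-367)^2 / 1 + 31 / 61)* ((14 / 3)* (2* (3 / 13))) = 689791397 / 2379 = 289950.15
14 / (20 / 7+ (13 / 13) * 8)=49 / 38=1.29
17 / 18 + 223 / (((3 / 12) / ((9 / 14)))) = 72371 / 126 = 574.37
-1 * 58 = -58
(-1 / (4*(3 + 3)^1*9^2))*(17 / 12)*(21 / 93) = -119 / 723168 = -0.00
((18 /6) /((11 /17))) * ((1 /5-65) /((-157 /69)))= 1140156 /8635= 132.04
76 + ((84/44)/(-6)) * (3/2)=3323/44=75.52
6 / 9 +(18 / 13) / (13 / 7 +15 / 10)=1978 / 1833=1.08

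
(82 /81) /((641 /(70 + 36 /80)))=57769 /519210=0.11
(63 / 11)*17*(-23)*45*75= -83136375 / 11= -7557852.27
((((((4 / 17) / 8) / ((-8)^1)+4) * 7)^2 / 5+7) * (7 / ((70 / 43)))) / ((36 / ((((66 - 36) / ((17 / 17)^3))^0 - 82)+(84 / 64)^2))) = -1173011223153 / 757596160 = -1548.33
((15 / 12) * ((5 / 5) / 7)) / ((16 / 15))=75 / 448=0.17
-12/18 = -2/3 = -0.67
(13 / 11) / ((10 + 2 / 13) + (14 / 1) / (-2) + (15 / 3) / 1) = 0.14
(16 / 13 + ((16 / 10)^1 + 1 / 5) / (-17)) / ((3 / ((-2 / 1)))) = -2486 / 3315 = -0.75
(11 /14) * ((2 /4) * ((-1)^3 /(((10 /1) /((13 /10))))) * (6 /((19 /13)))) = -5577 /26600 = -0.21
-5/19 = -0.26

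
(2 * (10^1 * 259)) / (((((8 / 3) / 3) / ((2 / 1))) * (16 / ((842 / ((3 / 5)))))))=8177925 / 8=1022240.62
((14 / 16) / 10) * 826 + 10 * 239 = 98491 / 40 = 2462.28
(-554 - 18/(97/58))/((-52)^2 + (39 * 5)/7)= -29498/142687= -0.21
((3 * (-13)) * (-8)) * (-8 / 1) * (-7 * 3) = 52416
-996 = -996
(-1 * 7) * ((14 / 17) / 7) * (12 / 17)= -168 / 289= -0.58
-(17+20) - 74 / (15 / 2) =-703 / 15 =-46.87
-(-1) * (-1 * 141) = -141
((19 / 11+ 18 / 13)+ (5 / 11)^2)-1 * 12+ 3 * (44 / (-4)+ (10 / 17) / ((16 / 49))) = -7760685 / 213928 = -36.28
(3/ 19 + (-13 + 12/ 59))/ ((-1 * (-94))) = -7084/ 52687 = -0.13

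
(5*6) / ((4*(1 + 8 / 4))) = 5 / 2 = 2.50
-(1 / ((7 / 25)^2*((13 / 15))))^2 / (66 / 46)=-673828125 / 4463459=-150.97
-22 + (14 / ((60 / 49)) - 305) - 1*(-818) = 15073 / 30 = 502.43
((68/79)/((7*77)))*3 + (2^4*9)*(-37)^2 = 8394248220/42581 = 197136.00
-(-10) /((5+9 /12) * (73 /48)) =1920 /1679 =1.14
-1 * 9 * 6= -54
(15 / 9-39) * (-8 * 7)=6272 / 3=2090.67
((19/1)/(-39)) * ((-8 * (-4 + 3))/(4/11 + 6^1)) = -836/1365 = -0.61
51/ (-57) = -17/ 19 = -0.89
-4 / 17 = -0.24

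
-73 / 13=-5.62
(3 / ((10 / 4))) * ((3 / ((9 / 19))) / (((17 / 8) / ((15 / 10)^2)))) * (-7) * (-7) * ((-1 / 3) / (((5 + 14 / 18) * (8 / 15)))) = -75411 / 1768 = -42.65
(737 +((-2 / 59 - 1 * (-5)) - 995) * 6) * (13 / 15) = -3990857 / 885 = -4509.44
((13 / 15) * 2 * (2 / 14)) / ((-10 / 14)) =-26 / 75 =-0.35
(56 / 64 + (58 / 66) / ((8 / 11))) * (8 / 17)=50 / 51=0.98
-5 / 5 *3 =-3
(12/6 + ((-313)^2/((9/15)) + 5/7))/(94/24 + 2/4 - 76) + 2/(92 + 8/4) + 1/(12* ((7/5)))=-7735486811/3391332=-2280.96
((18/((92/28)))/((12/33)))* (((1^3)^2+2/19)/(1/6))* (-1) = -43659/437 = -99.91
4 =4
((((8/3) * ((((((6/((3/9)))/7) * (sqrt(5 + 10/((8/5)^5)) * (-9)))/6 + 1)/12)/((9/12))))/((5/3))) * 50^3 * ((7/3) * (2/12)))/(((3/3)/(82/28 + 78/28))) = -415382.09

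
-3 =-3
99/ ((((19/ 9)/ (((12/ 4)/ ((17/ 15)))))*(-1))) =-40095/ 323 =-124.13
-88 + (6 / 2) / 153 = -4487 / 51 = -87.98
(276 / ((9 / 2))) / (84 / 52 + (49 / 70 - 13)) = -23920 / 4167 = -5.74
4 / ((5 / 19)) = 76 / 5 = 15.20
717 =717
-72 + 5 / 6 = -427 / 6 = -71.17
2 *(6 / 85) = 12 / 85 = 0.14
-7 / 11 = -0.64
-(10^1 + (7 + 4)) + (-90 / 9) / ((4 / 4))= -31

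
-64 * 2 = -128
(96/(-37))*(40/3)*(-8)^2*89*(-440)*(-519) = -1664945356800/37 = -44998523156.76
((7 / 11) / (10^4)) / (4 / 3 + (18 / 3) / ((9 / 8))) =21 / 2200000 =0.00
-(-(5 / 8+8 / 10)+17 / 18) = 173 / 360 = 0.48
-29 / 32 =-0.91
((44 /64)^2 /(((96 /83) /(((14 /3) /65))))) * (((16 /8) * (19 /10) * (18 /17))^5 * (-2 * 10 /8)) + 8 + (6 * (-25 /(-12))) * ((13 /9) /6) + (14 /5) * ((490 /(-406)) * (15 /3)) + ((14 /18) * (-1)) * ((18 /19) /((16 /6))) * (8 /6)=-18365106241525084603 /219681410925600000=-83.60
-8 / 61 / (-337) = 8 / 20557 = 0.00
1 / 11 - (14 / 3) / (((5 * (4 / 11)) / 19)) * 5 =-16087 / 66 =-243.74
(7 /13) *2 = 14 /13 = 1.08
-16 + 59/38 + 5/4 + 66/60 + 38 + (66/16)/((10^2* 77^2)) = 212215137/8192800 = 25.90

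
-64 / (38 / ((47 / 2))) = -752 / 19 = -39.58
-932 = -932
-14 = -14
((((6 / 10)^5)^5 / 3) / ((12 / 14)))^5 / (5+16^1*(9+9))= 124289514858690721618988944010567620999040785481599438457949 / 22042870066619535349429747545991550950455616520590185203332111996132880449295043945312500000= 0.00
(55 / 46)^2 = 3025 / 2116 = 1.43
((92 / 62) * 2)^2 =8464 / 961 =8.81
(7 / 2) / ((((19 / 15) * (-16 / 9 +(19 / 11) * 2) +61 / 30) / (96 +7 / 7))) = 81.66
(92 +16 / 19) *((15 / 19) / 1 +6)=630.35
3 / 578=0.01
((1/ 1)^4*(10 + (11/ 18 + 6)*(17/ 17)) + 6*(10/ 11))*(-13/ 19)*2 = -56797/ 1881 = -30.20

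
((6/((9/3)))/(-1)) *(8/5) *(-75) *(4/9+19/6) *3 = 2600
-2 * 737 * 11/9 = -16214/9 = -1801.56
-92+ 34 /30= -1363 /15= -90.87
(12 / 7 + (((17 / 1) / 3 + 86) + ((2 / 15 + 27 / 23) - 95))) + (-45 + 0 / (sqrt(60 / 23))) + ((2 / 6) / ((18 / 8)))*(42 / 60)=-982598 / 21735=-45.21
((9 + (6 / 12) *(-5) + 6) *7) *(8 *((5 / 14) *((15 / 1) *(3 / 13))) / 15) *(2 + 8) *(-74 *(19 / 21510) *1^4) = -351500 / 9321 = -37.71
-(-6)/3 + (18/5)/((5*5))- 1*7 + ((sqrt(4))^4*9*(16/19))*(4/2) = 564467/2375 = 237.67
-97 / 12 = -8.08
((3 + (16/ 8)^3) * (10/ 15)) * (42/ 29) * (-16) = -4928/ 29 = -169.93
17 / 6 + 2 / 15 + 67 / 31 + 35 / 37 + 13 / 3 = 119371 / 11470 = 10.41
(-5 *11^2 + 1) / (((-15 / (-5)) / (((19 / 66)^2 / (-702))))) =54511 / 2293434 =0.02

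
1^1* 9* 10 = 90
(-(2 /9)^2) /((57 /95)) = -0.08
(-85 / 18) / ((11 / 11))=-85 / 18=-4.72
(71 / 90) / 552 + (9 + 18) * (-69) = -1863.00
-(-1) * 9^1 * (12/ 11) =108/ 11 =9.82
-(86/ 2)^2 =-1849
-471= -471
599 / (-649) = -599 / 649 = -0.92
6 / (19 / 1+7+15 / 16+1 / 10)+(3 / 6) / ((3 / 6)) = 881 / 721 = 1.22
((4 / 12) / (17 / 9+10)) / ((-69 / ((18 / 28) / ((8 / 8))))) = -9 / 34454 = -0.00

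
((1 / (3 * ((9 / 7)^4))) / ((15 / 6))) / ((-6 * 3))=-2401 / 885735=-0.00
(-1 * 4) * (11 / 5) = -44 / 5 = -8.80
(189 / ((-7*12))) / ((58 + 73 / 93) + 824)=-837 / 328396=-0.00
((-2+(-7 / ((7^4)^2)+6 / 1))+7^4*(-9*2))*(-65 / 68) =2313258168195 / 56000924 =41307.50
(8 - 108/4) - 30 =-49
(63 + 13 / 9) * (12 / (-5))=-464 / 3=-154.67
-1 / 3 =-0.33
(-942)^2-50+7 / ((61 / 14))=54126252 / 61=887315.61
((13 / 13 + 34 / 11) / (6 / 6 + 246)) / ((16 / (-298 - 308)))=-13635 / 21736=-0.63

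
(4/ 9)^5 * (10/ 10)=1024/ 59049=0.02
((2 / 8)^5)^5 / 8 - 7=-63050394783186943 / 9007199254740992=-7.00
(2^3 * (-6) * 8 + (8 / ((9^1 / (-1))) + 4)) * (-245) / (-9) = -10368.64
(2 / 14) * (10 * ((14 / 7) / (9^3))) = 20 / 5103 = 0.00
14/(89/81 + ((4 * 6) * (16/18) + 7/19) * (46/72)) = 86184/92117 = 0.94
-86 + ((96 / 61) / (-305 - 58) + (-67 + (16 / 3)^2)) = -8274389 / 66429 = -124.56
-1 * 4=-4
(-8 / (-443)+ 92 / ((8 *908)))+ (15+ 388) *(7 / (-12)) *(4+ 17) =-3971531417 / 804488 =-4936.72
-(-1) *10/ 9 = 10/ 9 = 1.11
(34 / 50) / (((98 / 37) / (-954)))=-300033 / 1225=-244.92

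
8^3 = 512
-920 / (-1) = 920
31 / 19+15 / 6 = 157 / 38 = 4.13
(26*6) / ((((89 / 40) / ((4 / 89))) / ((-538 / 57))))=-4476160 / 150499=-29.74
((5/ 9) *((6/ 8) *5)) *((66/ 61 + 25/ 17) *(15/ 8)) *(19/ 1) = 6286625/ 33184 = 189.45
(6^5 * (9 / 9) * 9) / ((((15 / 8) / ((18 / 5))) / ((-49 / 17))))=-164602368 / 425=-387299.69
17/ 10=1.70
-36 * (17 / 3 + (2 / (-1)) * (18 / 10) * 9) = 4812 / 5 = 962.40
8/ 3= 2.67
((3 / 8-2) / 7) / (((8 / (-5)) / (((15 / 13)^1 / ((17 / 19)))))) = 1425 / 7616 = 0.19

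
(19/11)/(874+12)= 19/9746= 0.00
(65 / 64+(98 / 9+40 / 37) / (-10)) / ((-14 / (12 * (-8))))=-2761 / 2220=-1.24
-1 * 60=-60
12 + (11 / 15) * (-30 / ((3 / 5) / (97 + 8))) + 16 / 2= -3830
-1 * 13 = -13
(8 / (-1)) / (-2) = 4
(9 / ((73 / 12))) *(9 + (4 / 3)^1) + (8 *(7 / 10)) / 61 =342424 / 22265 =15.38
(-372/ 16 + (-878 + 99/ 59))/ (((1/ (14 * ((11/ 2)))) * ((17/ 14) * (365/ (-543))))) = 62135034423/ 732190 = 84861.90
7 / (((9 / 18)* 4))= 7 / 2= 3.50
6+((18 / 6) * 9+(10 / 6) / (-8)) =787 / 24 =32.79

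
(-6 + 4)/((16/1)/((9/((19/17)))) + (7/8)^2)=-19584/26953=-0.73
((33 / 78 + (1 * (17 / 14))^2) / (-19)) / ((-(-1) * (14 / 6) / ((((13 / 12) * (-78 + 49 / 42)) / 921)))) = 2228935 / 576207072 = 0.00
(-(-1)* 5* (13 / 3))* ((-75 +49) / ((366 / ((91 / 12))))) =-76895 / 6588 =-11.67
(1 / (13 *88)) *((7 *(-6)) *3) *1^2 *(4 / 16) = -63 / 2288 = -0.03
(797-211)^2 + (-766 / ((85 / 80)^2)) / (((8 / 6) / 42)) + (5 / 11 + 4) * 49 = 1024402509 / 3179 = 322240.49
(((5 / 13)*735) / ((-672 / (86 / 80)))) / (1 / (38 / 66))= -0.26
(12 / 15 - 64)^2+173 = 104181 / 25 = 4167.24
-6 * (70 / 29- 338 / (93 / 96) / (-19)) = -2129364 / 17081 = -124.66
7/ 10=0.70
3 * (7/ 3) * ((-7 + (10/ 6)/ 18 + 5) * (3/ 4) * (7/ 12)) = -5047/ 864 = -5.84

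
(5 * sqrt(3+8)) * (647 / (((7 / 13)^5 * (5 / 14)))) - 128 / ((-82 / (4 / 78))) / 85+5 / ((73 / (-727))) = -494041681 / 9921795+480453142 * sqrt(11) / 2401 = 663624.84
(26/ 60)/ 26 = 1/ 60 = 0.02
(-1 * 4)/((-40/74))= 37/5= 7.40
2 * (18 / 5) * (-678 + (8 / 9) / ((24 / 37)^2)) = -87595 / 18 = -4866.39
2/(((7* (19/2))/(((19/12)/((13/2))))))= 2/273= 0.01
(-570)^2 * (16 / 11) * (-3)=-15595200 / 11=-1417745.45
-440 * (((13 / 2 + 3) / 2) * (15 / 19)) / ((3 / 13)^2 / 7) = -650650 / 3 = -216883.33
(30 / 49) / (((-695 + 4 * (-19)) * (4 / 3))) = -15 / 25186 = -0.00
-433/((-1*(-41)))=-433/41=-10.56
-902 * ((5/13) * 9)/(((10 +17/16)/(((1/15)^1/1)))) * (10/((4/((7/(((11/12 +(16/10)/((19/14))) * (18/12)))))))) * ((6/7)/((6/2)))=-54841600/1832363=-29.93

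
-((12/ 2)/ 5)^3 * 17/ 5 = -3672/ 625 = -5.88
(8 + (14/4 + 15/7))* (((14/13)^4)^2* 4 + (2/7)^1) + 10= 4501772556745/39970805329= 112.63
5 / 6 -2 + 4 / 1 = 17 / 6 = 2.83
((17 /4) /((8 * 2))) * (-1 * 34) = -289 /32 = -9.03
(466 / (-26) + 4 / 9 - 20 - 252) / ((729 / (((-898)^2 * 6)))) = -54624194152 / 28431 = -1921289.94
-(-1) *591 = 591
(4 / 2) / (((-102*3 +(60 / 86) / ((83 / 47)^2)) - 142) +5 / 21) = -12441534 / 2784030811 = -0.00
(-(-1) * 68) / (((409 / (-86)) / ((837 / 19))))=-4894776 / 7771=-629.88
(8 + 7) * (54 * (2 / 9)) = 180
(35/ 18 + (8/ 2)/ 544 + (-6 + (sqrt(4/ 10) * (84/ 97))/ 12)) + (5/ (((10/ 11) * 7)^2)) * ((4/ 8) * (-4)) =-1288027/ 299880 + 7 * sqrt(10)/ 485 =-4.25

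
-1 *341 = -341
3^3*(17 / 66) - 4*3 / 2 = 21 / 22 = 0.95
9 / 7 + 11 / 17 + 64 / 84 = 962 / 357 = 2.69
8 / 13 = 0.62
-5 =-5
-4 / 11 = -0.36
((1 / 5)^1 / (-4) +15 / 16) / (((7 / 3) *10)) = 213 / 5600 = 0.04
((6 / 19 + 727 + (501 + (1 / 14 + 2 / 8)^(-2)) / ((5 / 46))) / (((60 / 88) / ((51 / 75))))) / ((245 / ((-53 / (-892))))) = 82756265251 / 63062448750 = 1.31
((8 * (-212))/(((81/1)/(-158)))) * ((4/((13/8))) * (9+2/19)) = 1483470848/20007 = 74147.59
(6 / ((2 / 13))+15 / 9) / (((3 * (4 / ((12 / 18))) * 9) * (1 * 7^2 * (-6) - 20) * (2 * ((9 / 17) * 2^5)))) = -1037 / 43949952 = -0.00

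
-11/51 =-0.22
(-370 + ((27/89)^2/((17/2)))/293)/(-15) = 14598163912/591817515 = 24.67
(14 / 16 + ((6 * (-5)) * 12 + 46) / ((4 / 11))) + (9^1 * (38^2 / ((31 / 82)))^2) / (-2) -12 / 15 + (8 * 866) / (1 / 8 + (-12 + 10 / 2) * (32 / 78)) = -2162906838939329 / 32943080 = -65655877.92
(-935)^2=874225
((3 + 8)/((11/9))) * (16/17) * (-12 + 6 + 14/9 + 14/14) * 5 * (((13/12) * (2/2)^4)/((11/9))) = -24180/187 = -129.30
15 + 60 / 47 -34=-833 / 47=-17.72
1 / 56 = 0.02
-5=-5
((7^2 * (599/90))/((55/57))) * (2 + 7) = 1673007/550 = 3041.83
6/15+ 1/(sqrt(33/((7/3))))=sqrt(77)/33+ 2/5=0.67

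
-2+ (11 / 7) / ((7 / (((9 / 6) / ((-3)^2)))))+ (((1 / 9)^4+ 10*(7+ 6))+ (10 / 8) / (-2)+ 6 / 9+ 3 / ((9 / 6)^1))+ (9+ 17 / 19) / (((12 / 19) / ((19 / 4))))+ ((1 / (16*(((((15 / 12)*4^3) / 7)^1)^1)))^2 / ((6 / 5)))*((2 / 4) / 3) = 86170906080569 / 421382062080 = 204.50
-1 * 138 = -138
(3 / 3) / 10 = 1 / 10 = 0.10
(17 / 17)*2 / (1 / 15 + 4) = 0.49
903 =903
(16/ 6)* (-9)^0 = 8/ 3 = 2.67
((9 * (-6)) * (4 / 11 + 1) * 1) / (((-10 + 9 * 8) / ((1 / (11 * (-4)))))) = 0.03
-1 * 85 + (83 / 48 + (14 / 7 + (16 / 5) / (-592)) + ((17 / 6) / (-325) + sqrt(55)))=-46917677 / 577200 + sqrt(55)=-73.87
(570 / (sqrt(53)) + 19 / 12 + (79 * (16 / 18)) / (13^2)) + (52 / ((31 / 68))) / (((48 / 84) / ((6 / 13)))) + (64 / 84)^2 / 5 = 570 * sqrt(53) / 53 + 4354824011 / 46207980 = 172.54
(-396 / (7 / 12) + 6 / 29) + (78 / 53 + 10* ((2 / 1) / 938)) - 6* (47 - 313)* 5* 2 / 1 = 1573811866 / 102979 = 15282.84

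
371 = 371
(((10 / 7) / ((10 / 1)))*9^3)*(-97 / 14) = -70713 / 98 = -721.56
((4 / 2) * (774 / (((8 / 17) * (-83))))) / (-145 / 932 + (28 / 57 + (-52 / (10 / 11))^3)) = 21843924750 / 103149275254927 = 0.00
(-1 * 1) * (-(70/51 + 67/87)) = 3169/1479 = 2.14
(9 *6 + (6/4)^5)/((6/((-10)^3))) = -82125/8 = -10265.62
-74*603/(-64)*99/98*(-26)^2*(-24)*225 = -251967605175/98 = -2571098011.99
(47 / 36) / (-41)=-47 / 1476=-0.03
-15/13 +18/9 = 11/13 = 0.85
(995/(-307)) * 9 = -8955/307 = -29.17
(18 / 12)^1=3 / 2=1.50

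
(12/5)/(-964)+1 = 1202/1205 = 1.00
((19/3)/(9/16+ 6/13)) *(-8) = -31616/639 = -49.48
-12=-12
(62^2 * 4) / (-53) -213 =-26665 / 53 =-503.11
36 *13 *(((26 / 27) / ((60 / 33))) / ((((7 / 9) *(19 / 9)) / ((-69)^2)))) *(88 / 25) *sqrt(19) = 42058521648 *sqrt(19) / 16625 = 11027298.98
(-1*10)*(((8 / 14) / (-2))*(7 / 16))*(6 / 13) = 15 / 26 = 0.58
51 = 51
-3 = -3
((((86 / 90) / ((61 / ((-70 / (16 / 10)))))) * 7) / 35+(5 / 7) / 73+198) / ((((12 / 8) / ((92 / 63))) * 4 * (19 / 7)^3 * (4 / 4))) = 35749093177 / 14843959722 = 2.41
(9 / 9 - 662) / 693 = -661 / 693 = -0.95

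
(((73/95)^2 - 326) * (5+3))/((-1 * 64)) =2936821/72200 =40.68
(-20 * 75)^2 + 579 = 2250579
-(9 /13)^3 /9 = -81 /2197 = -0.04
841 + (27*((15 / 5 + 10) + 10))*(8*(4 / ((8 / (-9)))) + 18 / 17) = -354577 / 17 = -20857.47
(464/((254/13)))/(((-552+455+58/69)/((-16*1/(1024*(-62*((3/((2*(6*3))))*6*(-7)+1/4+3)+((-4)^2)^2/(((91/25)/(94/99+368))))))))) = 1154439/7767478015940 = 0.00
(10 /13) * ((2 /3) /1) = 20 /39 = 0.51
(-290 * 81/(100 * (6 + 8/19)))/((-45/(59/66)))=97527/134200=0.73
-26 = -26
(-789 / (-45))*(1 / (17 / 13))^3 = 577811 / 73695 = 7.84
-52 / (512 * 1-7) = -52 / 505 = -0.10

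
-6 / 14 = -3 / 7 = -0.43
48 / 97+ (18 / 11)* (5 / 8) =6477 / 4268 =1.52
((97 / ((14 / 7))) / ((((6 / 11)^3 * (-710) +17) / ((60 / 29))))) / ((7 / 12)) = -46478520 / 26538799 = -1.75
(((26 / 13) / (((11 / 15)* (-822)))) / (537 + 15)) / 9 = -5 / 7486776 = -0.00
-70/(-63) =10/9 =1.11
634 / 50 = 317 / 25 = 12.68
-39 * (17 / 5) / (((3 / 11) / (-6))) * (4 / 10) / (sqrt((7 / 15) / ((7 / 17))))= 1716 * sqrt(255) / 25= 1096.09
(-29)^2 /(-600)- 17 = -11041 /600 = -18.40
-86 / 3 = -28.67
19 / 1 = 19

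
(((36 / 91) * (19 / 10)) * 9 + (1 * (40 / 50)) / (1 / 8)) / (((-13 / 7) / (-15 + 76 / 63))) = 1041062 / 10647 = 97.78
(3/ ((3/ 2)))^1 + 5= 7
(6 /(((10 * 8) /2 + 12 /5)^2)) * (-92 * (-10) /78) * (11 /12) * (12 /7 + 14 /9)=3257375 /27606852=0.12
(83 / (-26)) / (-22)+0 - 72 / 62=-18019 / 17732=-1.02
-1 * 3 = -3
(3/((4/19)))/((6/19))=361/8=45.12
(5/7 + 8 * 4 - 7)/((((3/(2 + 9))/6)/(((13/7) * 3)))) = 154440/49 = 3151.84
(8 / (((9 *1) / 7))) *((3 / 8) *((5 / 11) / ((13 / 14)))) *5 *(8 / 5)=3920 / 429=9.14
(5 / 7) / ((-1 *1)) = -5 / 7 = -0.71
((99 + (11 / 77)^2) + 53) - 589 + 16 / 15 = -320396 / 735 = -435.91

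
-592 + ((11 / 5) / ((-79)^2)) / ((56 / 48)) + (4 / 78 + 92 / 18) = -14997739378 / 25556895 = -586.84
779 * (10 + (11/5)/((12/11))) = 561659/60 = 9360.98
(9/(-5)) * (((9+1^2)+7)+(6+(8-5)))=-234/5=-46.80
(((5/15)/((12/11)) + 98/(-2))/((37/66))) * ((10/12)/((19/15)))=-482075/8436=-57.14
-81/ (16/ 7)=-567/ 16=-35.44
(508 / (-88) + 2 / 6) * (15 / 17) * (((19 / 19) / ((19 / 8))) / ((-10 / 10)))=7180 / 3553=2.02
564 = 564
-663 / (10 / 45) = -5967 / 2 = -2983.50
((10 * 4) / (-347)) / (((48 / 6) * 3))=-5 / 1041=-0.00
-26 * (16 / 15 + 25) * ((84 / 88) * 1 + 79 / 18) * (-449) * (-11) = -2414638486 / 135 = -17886211.01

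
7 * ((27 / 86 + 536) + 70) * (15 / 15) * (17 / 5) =6205017 / 430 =14430.27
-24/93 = -8/31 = -0.26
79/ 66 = 1.20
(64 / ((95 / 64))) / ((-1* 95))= -4096 / 9025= -0.45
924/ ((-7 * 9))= -44/ 3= -14.67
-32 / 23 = -1.39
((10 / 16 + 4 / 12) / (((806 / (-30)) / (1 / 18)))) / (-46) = 5 / 116064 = 0.00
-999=-999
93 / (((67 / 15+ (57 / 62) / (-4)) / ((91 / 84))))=374790 / 15761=23.78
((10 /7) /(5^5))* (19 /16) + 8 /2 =4.00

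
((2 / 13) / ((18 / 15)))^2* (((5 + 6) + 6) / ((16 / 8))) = 425 / 3042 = 0.14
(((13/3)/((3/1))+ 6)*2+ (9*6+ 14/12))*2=1261/9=140.11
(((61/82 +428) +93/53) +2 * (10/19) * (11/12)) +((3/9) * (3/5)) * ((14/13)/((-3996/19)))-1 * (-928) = 3644680027477/2680971345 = 1359.46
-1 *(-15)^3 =3375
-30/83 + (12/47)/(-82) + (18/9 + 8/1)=1541102/159941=9.64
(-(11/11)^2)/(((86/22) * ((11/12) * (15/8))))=-32/215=-0.15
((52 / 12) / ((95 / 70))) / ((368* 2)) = 91 / 20976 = 0.00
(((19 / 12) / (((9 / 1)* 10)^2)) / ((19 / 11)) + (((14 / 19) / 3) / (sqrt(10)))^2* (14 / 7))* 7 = 2991317 / 35089200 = 0.09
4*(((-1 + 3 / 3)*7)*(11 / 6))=0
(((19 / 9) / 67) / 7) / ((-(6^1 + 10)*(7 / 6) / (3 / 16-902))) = 274151 / 1260672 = 0.22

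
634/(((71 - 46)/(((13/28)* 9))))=37089/350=105.97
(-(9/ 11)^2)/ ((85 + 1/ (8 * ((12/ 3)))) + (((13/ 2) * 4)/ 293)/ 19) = -14429664/ 1832985319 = -0.01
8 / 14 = 4 / 7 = 0.57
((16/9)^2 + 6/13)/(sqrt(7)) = 3814*sqrt(7)/7371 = 1.37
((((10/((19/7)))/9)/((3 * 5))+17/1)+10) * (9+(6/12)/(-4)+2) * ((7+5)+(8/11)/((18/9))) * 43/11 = 293924135/20691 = 14205.41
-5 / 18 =-0.28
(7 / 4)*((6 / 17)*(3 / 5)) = 63 / 170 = 0.37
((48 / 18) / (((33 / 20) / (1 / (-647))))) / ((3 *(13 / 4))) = -640 / 2498067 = -0.00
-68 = -68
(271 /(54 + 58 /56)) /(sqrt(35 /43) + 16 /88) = -7178248 /6261083 + 918148 * sqrt(1505) /6261083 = 4.54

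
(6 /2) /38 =0.08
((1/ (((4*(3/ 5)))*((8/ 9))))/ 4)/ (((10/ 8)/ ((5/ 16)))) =15/ 512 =0.03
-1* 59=-59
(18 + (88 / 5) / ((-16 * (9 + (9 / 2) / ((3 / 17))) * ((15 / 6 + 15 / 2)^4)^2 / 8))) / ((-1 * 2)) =-77624999989 / 8625000000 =-9.00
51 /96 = 17 /32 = 0.53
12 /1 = 12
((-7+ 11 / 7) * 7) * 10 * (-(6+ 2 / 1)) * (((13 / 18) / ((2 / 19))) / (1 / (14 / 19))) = 15368.89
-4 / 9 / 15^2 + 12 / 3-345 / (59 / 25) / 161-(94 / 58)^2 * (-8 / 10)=3651327133 / 703349325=5.19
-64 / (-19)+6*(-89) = -10082 / 19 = -530.63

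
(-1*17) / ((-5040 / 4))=17 / 1260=0.01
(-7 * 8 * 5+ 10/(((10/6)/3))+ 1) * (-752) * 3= 588816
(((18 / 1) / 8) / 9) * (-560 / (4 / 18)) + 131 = -499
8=8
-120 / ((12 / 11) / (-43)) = 4730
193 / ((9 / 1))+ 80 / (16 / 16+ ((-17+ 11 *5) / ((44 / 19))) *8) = 19249 / 873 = 22.05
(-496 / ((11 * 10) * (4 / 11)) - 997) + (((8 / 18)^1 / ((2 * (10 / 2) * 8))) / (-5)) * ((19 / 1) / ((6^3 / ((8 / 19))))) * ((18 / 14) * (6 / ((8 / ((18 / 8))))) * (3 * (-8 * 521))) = -1411597 / 1400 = -1008.28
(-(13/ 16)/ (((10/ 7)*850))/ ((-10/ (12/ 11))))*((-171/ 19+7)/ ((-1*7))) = 0.00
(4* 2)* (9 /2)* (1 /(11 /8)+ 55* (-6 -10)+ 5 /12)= -348027 /11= -31638.82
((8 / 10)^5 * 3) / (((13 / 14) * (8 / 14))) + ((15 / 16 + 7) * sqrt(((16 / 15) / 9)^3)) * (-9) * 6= 75264 / 40625-1016 * sqrt(15) / 225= -15.64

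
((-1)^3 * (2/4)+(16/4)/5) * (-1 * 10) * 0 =0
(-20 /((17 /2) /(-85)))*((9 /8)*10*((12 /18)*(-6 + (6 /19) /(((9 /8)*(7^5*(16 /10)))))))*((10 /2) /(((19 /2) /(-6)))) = 172439520000 /6067327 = 28421.00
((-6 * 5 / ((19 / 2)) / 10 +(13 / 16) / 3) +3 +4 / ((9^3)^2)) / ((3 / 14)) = 3341886667 / 242337096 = 13.79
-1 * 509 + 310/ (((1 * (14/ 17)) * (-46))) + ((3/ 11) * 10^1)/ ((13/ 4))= -23775579/ 46046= -516.34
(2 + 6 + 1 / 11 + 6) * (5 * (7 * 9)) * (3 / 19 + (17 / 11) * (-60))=-944617275 / 2299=-410881.81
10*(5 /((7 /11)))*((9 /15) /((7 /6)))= 40.41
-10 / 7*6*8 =-480 / 7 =-68.57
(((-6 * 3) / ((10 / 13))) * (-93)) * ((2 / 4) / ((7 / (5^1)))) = 10881 / 14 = 777.21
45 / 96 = 15 / 32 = 0.47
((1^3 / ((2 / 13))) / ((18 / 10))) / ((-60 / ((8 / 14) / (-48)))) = 13 / 18144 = 0.00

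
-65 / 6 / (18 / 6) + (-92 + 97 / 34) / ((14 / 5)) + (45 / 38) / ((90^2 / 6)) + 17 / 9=-975577 / 29070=-33.56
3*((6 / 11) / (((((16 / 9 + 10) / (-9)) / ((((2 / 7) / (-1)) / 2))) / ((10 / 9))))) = 810 / 4081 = 0.20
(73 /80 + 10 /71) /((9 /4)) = 5983 /12780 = 0.47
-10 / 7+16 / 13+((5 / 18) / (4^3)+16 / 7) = 219335 / 104832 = 2.09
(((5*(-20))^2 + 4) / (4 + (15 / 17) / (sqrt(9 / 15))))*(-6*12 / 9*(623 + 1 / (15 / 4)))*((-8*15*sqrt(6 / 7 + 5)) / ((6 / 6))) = -508789034240*sqrt(4305) / 29743 + 6919530865664*sqrt(287) / 29743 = 2818860469.09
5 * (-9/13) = -3.46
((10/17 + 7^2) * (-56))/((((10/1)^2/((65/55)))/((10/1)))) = -306852/935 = -328.18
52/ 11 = 4.73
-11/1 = -11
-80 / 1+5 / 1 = -75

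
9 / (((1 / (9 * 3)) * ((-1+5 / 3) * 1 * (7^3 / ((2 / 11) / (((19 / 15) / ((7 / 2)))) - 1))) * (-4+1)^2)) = -4212 / 71687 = -0.06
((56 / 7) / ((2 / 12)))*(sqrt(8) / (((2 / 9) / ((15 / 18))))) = 360*sqrt(2) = 509.12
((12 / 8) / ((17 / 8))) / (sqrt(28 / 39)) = 6 * sqrt(273) / 119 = 0.83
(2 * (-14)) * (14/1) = -392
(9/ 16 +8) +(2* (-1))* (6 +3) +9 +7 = 105/ 16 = 6.56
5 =5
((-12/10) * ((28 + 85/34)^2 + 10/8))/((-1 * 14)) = 5589/70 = 79.84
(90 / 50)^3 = 729 / 125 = 5.83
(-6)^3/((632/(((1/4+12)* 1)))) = -1323/316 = -4.19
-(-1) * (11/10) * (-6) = -33/5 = -6.60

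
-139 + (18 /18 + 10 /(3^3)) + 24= -3068 /27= -113.63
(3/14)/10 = 3/140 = 0.02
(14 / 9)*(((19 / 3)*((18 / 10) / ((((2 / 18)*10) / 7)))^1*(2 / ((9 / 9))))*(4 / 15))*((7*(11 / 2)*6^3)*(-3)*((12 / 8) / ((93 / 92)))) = -8547384384 / 3875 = -2205776.62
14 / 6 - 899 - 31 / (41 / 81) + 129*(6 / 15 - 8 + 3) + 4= -951596 / 615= -1547.31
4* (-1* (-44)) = 176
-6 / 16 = -3 / 8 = -0.38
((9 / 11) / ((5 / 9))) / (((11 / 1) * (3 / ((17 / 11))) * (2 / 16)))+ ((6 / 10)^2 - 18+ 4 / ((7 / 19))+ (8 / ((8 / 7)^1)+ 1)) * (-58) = -16314654 / 232925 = -70.04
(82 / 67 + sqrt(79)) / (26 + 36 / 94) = 1927 / 41540 + 47 * sqrt(79) / 1240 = 0.38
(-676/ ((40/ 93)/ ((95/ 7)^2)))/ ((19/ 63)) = -959859.64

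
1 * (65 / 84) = 65 / 84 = 0.77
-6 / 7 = -0.86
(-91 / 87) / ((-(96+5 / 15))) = 91 / 8381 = 0.01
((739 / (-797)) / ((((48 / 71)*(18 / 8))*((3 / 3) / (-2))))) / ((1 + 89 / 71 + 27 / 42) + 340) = 26077093 / 7334514441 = 0.00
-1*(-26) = 26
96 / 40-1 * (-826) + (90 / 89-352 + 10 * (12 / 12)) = 216898 / 445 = 487.41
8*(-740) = -5920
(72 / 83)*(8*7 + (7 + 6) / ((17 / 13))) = 80712 / 1411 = 57.20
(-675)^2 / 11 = 455625 / 11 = 41420.45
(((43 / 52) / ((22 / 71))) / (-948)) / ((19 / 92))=-70219 / 5151432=-0.01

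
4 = 4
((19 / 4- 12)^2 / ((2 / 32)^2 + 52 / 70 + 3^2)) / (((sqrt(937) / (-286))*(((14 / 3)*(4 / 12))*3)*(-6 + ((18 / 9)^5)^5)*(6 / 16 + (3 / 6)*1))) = -115452480*sqrt(937) / 9610055201791177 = -0.00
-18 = -18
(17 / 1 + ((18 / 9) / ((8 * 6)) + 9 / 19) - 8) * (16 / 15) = 8678 / 855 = 10.15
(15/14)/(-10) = -3/28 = -0.11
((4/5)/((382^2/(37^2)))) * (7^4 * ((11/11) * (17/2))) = 55878473/364810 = 153.17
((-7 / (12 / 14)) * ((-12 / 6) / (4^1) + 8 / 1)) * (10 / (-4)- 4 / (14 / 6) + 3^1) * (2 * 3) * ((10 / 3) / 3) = 2975 / 6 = 495.83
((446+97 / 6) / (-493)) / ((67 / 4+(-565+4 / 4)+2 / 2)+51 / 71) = 393766 / 229142949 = 0.00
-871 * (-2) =1742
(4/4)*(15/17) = 0.88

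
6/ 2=3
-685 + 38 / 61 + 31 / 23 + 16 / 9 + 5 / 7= -60151999 / 88389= -680.54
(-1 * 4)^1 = -4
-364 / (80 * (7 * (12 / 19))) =-247 / 240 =-1.03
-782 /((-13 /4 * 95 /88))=275264 /1235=222.89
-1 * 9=-9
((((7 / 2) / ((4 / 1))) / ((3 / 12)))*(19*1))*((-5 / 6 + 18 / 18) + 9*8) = 4799.08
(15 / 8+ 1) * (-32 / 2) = -46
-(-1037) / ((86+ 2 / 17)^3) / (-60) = -83521 / 3086346240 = -0.00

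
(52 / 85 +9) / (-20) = -817 / 1700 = -0.48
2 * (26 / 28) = 13 / 7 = 1.86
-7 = -7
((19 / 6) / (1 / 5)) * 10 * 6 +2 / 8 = 3801 / 4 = 950.25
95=95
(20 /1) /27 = 20 /27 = 0.74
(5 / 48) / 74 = 5 / 3552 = 0.00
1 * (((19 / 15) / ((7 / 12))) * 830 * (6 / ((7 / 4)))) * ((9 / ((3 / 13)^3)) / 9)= 221738816 / 441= 502809.11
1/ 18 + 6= 109/ 18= 6.06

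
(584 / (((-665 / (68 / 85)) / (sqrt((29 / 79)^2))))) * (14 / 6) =-67744 / 112575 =-0.60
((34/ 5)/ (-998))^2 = 289/ 6225025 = 0.00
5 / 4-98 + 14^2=397 / 4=99.25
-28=-28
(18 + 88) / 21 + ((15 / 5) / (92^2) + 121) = 22404271 / 177744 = 126.05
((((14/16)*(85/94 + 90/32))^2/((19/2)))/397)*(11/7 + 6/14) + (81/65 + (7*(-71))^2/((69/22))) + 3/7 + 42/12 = 168762205332742149851/2142694520279040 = 78761.67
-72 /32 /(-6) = 3 /8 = 0.38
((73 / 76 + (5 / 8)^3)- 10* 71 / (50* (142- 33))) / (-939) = -0.00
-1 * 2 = -2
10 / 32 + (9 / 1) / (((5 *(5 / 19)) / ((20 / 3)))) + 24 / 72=11099 / 240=46.25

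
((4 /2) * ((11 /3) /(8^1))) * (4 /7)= 11 /21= 0.52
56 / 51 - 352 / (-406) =20344 / 10353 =1.97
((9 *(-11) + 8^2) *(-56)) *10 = 19600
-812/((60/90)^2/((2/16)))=-1827/8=-228.38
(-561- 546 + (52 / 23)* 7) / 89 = -25097 / 2047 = -12.26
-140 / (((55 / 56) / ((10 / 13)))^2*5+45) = -351232 / 133345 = -2.63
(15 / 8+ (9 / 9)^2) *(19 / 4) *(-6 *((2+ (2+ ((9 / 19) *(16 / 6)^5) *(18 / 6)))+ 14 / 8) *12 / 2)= -3105115 / 32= -97034.84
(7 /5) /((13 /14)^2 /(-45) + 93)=12348 /820091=0.02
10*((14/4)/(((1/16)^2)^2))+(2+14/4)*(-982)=2288359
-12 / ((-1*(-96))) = -1 / 8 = -0.12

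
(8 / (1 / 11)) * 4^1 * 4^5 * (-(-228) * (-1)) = -82182144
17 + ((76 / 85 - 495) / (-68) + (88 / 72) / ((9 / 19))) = 12568999 / 468180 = 26.85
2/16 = 1/8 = 0.12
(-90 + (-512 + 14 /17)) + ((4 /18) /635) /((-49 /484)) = -2861974156 /4760595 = -601.18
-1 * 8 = -8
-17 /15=-1.13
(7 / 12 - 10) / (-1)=113 / 12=9.42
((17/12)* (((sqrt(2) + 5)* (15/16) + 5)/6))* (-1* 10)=-13175/576 - 425* sqrt(2)/192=-26.00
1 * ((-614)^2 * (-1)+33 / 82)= -30913639 / 82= -376995.60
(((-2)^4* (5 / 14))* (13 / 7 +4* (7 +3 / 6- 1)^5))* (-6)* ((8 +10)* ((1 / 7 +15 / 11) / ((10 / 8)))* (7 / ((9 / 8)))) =-115776760320 / 539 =-214799184.27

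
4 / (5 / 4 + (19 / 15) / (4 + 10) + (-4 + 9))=0.63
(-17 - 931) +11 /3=-2833 /3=-944.33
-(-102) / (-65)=-102 / 65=-1.57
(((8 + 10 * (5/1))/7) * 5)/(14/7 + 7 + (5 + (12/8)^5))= 9280/4837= 1.92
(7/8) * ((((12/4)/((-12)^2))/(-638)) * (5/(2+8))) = -7/489984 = -0.00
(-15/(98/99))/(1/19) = -28215/98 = -287.91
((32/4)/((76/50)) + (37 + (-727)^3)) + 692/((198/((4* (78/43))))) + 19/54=-186471153461227/485298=-384240515.03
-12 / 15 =-4 / 5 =-0.80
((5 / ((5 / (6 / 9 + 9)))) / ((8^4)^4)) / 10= 0.00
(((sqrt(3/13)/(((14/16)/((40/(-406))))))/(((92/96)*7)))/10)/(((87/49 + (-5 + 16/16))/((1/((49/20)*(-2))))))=-3840*sqrt(39)/324182677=-0.00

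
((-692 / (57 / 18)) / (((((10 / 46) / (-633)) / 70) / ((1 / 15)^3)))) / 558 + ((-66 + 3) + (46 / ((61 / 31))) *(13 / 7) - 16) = -10129986697 / 848822625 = -11.93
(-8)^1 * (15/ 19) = -120/ 19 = -6.32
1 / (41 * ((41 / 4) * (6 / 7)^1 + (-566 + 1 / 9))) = -126 / 2877995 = -0.00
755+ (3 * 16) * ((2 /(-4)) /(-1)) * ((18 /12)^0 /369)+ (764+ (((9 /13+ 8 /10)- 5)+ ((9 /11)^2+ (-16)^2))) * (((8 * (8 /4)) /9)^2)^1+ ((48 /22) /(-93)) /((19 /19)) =1071454981199 /269903205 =3969.77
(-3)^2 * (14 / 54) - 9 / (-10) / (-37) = 2563 / 1110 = 2.31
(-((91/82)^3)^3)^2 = 183123913839120657539940631629904921/28096313679552652078311871485313024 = 6.52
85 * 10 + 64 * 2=978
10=10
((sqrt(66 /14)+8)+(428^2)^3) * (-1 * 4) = -24587966084694048 - 4 * sqrt(231) /7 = -24587966084694056.68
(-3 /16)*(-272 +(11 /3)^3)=6013 /144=41.76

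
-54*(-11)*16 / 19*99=940896 / 19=49520.84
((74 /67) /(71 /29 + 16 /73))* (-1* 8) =-1253264 /378349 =-3.31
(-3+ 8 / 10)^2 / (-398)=-121 / 9950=-0.01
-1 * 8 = -8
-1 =-1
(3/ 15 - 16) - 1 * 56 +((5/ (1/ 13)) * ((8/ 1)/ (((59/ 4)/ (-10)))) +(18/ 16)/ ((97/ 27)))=-97068771/ 228920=-424.03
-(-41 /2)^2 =-1681 /4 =-420.25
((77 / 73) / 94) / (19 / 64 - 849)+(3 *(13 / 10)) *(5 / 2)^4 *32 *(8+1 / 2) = 15444719832697 / 372723254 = 41437.50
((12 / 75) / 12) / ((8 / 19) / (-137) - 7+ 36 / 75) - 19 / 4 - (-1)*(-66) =-360401573 / 5093868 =-70.75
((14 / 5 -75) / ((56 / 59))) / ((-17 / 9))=191691 / 4760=40.27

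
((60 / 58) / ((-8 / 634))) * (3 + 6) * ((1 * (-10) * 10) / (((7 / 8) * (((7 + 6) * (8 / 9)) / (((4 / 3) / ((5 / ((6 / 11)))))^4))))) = 631037952 / 193187995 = 3.27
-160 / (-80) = 2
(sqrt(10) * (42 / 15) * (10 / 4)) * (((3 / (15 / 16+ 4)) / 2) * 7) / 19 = 1176 * sqrt(10) / 1501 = 2.48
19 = 19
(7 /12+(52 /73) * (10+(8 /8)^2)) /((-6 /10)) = -36875 /2628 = -14.03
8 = 8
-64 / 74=-32 / 37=-0.86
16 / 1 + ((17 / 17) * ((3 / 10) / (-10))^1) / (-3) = 1601 / 100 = 16.01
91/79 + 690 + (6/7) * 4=384103/553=694.58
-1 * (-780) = 780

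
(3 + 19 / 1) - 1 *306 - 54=-338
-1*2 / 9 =-2 / 9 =-0.22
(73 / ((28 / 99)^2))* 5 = 3577365 / 784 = 4562.97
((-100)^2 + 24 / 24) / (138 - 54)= 10001 / 84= 119.06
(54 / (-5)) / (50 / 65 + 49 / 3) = -0.63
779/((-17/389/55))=-16666705/17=-980394.41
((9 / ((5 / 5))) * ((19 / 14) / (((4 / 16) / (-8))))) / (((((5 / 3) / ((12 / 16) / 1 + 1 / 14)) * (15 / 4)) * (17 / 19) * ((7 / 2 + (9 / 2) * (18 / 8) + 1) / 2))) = -2125568 / 270725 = -7.85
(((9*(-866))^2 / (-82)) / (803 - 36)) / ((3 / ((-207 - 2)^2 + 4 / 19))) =-8402679888858 / 597493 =-14063227.33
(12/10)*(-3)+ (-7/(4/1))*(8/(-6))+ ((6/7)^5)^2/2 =-4913533411/4237128735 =-1.16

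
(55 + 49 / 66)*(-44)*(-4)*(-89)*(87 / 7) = -75963992 / 7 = -10851998.86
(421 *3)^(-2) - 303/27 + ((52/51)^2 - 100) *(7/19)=-139214709664/2919690993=-47.68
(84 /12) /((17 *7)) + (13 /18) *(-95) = -20977 /306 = -68.55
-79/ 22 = -3.59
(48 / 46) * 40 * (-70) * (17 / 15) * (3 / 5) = -45696 / 23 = -1986.78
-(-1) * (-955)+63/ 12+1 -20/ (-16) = -1895/ 2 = -947.50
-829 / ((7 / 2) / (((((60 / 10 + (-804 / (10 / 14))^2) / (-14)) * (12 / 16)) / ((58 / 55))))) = 433260113319 / 28420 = 15244901.95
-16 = -16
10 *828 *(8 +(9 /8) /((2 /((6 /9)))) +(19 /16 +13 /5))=201411 /2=100705.50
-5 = -5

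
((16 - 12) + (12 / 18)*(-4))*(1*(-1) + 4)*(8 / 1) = 32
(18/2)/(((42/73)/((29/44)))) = 6351/616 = 10.31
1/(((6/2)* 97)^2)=1/84681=0.00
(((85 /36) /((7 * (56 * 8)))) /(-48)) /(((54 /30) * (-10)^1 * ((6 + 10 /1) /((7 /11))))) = 85 /2452488192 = 0.00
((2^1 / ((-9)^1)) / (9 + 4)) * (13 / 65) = -2 / 585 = -0.00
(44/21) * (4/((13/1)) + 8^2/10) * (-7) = -19184/195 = -98.38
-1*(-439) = 439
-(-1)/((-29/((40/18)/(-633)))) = 20/165213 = 0.00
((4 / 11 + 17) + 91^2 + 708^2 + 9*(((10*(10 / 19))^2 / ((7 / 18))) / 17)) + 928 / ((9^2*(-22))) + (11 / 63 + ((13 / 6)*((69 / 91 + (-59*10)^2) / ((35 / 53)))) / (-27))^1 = 417353549552857 / 893117610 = 467299.65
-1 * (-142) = 142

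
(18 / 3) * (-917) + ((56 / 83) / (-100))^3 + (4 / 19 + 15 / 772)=-720987339788389617 / 131046433062500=-5501.77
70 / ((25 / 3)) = 42 / 5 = 8.40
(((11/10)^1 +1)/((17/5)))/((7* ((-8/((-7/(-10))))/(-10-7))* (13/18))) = 189/1040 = 0.18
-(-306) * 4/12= 102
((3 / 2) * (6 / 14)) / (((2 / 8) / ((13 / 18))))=13 / 7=1.86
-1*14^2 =-196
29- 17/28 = 795/28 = 28.39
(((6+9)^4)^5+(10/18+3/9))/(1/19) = 56861890084362030029297027/9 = 6317987787151336669921892.00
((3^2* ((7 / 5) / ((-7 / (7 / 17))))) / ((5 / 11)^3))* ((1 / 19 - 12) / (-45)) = -2114959 / 1009375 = -2.10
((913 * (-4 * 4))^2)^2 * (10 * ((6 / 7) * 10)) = 27322113501206937600 / 7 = 3903159071600991085.71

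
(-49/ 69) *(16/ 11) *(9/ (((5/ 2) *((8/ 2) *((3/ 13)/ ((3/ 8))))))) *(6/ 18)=-0.50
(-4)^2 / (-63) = -16 / 63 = -0.25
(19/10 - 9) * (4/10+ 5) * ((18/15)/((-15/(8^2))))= 122688/625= 196.30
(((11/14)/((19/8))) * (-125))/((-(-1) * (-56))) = 1375/1862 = 0.74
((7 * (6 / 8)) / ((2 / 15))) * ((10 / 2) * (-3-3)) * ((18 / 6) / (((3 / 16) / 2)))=-37800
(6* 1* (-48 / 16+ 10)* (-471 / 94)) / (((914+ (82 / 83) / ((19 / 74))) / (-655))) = 150.18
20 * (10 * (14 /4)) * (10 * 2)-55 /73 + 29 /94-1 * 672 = 91453683 /6862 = 13327.56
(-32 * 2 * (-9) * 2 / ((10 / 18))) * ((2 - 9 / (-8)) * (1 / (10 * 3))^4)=1 / 125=0.01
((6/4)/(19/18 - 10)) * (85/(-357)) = 45/1127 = 0.04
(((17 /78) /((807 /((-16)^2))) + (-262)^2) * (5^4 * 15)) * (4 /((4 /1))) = 6751358712500 /10491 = 643538148.17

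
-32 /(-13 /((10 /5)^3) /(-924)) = -236544 /13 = -18195.69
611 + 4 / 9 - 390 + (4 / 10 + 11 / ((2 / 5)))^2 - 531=421969 / 900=468.85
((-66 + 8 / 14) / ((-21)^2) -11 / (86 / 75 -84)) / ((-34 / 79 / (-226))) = -2671288699 / 326104506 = -8.19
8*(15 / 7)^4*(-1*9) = -3645000 / 2401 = -1518.12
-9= -9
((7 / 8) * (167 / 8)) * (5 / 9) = 5845 / 576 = 10.15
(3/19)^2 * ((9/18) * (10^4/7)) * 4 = 180000/2527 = 71.23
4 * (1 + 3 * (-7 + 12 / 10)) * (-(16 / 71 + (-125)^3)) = -45484369752 / 355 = -128124985.22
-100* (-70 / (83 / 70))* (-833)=-408170000 / 83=-4917710.84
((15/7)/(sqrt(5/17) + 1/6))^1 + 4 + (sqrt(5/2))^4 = 13.27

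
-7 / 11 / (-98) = 1 / 154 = 0.01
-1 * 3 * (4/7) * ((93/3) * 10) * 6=-22320/7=-3188.57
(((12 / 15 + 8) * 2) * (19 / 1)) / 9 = 1672 / 45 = 37.16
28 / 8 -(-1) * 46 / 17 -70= -2169 / 34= -63.79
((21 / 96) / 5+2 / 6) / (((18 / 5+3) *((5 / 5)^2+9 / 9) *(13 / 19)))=3439 / 82368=0.04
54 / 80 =27 / 40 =0.68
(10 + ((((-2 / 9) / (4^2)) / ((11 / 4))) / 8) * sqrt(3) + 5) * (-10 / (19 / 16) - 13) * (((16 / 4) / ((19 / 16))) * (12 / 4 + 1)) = -1562880 / 361 + 592 * sqrt(3) / 3249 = -4328.99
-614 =-614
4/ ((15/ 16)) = 64/ 15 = 4.27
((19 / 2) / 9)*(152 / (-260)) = -361 / 585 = -0.62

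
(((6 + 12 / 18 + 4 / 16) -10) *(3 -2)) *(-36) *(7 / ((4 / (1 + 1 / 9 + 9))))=23569 / 12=1964.08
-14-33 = -47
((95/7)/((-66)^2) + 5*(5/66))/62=11645/1890504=0.01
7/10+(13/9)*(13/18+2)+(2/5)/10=9461/2025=4.67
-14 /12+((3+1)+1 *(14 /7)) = 29 /6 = 4.83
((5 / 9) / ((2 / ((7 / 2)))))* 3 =35 / 12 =2.92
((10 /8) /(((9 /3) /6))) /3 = 0.83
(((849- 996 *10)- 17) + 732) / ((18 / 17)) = -7929.56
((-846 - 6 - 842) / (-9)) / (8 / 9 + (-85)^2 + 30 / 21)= 0.03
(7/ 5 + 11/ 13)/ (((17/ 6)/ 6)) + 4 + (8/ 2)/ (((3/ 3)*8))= 20457/ 2210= 9.26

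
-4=-4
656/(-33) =-656/33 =-19.88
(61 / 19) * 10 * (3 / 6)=305 / 19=16.05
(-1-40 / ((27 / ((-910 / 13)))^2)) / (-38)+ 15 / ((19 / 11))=437299 / 27702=15.79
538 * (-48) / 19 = -25824 / 19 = -1359.16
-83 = -83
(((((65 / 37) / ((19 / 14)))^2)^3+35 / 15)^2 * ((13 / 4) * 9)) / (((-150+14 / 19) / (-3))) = 29.12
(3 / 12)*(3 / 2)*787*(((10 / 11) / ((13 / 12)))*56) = 13868.81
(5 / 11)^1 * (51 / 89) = 255 / 979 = 0.26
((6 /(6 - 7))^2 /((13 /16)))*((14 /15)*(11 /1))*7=206976 /65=3184.25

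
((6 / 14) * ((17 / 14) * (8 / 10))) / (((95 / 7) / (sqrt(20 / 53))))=204 * sqrt(265) / 176225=0.02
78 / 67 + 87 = 5907 / 67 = 88.16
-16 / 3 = -5.33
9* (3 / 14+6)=783 / 14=55.93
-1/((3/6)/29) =-58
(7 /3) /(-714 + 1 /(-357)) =-0.00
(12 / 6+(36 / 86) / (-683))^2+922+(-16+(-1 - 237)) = 579623529948 / 862538161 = 672.00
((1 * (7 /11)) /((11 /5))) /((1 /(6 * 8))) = 1680 /121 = 13.88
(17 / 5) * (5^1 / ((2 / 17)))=289 / 2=144.50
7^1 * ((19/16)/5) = 1.66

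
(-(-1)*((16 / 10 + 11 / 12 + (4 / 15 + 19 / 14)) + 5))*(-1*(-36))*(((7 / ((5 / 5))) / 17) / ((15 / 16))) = 61424 / 425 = 144.53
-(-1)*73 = 73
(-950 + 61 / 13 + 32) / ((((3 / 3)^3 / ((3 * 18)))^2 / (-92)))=3185193456 / 13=245014881.23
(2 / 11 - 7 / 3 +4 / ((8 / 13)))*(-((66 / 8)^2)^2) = -10313919 / 512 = -20144.37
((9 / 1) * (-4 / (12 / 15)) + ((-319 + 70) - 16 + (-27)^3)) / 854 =-19993 / 854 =-23.41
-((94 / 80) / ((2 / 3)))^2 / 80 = -0.04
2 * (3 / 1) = 6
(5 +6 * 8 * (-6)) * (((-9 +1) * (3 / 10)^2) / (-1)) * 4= -20376 / 25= -815.04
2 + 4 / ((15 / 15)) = 6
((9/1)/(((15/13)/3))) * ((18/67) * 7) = 14742/335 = 44.01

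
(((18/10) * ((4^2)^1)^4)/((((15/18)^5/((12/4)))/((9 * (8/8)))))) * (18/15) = 743008370688/78125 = 9510507.14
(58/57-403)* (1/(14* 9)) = -22913/7182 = -3.19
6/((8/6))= 9/2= 4.50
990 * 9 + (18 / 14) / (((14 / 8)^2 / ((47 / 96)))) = 6112401 / 686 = 8910.21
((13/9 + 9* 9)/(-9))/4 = -2.29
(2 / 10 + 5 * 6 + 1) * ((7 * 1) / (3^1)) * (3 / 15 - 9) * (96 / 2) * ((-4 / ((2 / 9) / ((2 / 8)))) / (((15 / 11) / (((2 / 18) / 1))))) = 1409408 / 125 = 11275.26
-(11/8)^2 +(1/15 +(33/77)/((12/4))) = -11297/6720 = -1.68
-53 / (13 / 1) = -53 / 13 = -4.08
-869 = -869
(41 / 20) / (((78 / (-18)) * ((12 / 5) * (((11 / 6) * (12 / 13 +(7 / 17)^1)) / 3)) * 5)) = -6273 / 129800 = -0.05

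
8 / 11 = 0.73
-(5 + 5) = -10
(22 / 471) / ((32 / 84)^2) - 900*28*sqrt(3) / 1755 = 1617 / 5024 - 560*sqrt(3) / 39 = -24.55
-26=-26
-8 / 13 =-0.62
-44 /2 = -22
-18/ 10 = -9/ 5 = -1.80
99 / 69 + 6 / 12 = 89 / 46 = 1.93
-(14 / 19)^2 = -0.54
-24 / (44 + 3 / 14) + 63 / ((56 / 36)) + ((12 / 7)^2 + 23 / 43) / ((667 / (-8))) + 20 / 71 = 4965526903677 / 123529124362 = 40.20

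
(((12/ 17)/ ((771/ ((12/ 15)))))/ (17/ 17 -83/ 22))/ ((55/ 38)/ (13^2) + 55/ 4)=-411008/ 21407335425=-0.00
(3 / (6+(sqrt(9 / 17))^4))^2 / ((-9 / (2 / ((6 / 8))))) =-668168 / 9882675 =-0.07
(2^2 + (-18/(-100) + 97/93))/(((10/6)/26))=315731/3875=81.48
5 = 5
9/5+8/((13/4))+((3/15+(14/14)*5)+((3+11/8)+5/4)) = 1569/104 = 15.09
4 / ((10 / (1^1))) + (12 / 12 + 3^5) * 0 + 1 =7 / 5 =1.40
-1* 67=-67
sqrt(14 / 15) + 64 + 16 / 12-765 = -2099 / 3 + sqrt(210) / 15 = -698.70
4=4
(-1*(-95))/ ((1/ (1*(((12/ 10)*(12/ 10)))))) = 684/ 5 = 136.80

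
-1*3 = -3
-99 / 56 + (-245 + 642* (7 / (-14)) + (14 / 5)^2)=-783899 / 1400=-559.93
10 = 10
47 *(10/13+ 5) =271.15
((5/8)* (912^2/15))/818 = 17328/409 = 42.37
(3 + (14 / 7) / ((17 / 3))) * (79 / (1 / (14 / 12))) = 10507 / 34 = 309.03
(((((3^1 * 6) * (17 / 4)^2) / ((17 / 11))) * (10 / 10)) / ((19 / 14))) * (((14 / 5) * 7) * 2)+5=577744 / 95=6081.52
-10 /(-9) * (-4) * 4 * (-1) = 160 /9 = 17.78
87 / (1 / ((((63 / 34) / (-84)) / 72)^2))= 29 / 3551232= 0.00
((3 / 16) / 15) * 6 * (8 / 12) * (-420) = -21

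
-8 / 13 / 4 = -2 / 13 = -0.15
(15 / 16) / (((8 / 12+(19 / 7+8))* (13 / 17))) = 5355 / 49712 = 0.11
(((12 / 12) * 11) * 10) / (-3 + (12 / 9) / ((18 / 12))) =-990 / 19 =-52.11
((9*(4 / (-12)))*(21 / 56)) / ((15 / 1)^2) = -0.00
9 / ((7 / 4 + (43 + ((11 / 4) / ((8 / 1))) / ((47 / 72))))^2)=19881 / 4528384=0.00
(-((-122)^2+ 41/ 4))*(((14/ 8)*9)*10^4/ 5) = -469168875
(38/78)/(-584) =-19/22776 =-0.00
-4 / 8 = -1 / 2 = -0.50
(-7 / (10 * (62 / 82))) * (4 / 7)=-82 / 155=-0.53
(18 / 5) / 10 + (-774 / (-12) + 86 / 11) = 39973 / 550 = 72.68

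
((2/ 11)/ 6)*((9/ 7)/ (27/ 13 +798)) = 13/ 266959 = 0.00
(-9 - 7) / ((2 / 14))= -112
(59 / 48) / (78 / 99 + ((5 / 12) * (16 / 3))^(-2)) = 16225 / 13073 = 1.24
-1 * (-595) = 595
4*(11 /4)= 11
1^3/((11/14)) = 14/11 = 1.27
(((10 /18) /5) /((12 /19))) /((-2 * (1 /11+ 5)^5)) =-3059969 /118958063616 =-0.00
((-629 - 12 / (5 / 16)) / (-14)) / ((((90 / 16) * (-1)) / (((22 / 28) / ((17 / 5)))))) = -73414 / 37485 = -1.96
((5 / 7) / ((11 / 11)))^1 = 5 / 7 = 0.71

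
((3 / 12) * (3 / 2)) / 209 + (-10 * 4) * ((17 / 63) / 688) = -62933 / 4529448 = -0.01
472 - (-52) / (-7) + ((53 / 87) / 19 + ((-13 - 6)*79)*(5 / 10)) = -6616217 / 23142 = -285.90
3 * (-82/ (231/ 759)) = -5658/ 7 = -808.29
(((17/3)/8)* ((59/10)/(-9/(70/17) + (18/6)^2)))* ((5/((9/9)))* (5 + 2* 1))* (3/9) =245735/34344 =7.16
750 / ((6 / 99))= 12375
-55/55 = -1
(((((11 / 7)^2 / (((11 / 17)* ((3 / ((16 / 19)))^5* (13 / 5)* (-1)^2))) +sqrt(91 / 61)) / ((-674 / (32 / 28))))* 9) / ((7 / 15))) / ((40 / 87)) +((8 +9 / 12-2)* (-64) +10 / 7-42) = -36925152769844228 / 78136629345957-2349* sqrt(5551) / 2014586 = -472.66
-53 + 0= -53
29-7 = 22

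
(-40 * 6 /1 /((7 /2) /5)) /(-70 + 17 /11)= 8800 /1757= 5.01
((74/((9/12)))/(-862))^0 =1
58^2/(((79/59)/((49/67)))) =9725324/5293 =1837.39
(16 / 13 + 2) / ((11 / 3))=126 / 143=0.88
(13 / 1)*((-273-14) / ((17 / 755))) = -2816905 / 17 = -165700.29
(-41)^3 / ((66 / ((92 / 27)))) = -3170366 / 891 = -3558.21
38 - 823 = -785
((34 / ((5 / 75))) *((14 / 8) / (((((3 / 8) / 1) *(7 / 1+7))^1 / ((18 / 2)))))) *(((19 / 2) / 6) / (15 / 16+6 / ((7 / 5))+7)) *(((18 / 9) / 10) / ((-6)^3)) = -2261 / 12321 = -0.18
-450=-450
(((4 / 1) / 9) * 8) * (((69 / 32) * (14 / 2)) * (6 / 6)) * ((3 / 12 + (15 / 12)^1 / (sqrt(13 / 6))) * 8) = 322 / 3 + 1610 * sqrt(78) / 39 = 471.93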